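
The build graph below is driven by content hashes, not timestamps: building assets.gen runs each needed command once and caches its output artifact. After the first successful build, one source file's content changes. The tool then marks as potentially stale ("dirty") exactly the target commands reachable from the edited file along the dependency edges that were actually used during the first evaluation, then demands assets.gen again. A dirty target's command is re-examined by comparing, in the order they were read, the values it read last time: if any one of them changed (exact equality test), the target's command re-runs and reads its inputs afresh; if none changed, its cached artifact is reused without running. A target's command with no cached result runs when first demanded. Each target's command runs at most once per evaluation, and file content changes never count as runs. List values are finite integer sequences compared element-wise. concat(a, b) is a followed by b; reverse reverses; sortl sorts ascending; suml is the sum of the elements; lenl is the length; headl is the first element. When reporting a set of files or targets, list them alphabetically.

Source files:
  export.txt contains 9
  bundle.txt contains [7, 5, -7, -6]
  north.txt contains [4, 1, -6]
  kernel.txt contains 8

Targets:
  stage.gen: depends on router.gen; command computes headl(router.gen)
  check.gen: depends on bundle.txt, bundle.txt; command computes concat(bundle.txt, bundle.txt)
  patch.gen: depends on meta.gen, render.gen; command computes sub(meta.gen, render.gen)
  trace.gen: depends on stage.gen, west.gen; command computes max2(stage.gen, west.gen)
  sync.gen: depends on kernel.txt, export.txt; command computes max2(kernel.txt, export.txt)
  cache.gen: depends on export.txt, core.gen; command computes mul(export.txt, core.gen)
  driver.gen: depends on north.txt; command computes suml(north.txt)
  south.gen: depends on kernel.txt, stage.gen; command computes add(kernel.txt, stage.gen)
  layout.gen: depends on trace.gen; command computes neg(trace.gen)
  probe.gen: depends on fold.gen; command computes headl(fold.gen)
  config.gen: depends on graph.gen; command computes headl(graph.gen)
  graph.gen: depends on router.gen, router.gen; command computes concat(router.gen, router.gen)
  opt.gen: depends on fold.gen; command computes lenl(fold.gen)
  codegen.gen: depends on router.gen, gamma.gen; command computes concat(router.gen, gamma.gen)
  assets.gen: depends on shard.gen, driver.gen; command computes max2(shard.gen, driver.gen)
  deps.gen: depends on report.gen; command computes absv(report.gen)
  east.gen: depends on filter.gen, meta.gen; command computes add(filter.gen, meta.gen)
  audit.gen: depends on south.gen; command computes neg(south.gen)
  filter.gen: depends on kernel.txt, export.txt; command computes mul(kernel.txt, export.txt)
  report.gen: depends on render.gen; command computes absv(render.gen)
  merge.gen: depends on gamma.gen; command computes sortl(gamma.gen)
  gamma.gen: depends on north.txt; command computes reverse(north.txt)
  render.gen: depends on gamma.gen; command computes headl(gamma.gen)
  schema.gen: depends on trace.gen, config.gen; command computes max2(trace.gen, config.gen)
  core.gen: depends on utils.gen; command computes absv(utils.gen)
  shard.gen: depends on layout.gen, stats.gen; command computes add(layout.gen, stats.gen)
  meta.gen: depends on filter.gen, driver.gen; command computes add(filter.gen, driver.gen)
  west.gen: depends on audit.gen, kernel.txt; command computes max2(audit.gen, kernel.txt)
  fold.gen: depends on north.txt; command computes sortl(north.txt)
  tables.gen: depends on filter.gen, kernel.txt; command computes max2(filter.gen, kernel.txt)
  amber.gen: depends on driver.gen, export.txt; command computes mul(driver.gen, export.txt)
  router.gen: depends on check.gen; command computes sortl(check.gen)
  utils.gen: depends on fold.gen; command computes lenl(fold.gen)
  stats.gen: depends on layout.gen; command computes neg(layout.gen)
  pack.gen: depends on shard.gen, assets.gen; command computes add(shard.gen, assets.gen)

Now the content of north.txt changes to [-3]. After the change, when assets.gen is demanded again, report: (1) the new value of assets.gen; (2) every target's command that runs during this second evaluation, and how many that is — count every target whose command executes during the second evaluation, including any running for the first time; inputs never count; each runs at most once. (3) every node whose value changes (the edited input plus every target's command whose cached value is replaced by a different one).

Initial pass — values computed on the first demand:
  check.gen = concat([7, 5, -7, -6], [7, 5, -7, -6]) = [7, 5, -7, -6, 7, 5, -7, -6]
  driver.gen = suml([4, 1, -6]) = -1
  router.gen = sortl([7, 5, -7, -6, 7, 5, -7, -6]) = [-7, -7, -6, -6, 5, 5, 7, 7]
  stage.gen = headl([-7, -7, -6, -6, 5, 5, 7, 7]) = -7
  south.gen = add(8, -7) = 1
  audit.gen = neg(1) = -1
  west.gen = max2(-1, 8) = 8
  trace.gen = max2(-7, 8) = 8
  layout.gen = neg(8) = -8
  stats.gen = neg(-8) = 8
  shard.gen = add(-8, 8) = 0
  assets.gen = max2(0, -1) = 0

Second demand — change propagation:
  driver.gen: re-runs because north.txt [4, 1, -6]->[-3]; new result -3.
  assets.gen: re-runs because driver.gen -1->-3; new result 0 (unchanged).

assets.gen now evaluates to 0.
Run set: assets.gen, driver.gen (2 run).
Changed values: driver.gen, north.txt.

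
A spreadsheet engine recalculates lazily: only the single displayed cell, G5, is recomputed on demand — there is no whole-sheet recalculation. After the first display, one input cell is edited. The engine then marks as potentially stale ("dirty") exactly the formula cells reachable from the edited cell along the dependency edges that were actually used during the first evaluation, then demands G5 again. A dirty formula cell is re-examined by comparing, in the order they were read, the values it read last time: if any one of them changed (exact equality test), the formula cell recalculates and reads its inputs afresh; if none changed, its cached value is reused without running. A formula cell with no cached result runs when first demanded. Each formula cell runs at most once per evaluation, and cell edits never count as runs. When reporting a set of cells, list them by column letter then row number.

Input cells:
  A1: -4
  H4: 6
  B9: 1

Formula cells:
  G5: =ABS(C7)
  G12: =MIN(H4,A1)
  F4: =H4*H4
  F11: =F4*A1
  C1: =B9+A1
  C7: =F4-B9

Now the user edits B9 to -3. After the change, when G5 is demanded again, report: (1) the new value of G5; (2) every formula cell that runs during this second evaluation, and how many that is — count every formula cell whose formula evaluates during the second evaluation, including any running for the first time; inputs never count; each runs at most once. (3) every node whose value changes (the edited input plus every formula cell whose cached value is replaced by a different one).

First evaluation (everything demanded from the output):
  F4 = 6 * 6 = 36
  C7 = 36 - 1 = 35
  G5 = ABS(35) = 35

Propagation after the edit:
  C7: runs — B9 1->-3; result 39.
  G5: runs — C7 35->39; result 39.

New value of G5: 39.
Formula cells that run: C7, G5 — 2 in total.
Values that change: B9, C7, G5.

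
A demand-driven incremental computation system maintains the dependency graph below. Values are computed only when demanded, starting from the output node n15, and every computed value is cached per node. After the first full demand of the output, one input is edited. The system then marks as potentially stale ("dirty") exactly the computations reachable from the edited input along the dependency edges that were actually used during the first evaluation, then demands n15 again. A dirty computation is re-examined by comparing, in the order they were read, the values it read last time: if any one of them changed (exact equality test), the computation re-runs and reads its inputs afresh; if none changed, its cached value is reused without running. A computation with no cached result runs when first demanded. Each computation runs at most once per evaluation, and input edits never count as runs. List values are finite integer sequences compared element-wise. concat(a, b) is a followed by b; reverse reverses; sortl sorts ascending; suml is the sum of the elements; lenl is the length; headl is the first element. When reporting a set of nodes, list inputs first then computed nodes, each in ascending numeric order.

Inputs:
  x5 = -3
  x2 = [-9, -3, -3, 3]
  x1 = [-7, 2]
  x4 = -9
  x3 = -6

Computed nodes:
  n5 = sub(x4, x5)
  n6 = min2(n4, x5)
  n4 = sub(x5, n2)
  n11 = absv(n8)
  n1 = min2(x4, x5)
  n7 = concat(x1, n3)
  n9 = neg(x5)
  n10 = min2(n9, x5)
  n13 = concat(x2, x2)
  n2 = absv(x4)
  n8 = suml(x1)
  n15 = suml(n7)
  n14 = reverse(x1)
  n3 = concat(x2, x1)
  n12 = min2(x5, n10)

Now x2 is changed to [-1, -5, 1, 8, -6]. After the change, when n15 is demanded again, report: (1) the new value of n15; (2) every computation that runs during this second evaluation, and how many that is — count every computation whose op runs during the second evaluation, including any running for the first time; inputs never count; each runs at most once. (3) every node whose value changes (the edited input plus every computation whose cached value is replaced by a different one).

First evaluation (everything demanded from the output):
  n3 = concat([-9, -3, -3, 3], [-7, 2]) = [-9, -3, -3, 3, -7, 2]
  n7 = concat([-7, 2], [-9, -3, -3, 3, -7, 2]) = [-7, 2, -9, -3, -3, 3, -7, 2]
  n15 = suml([-7, 2, -9, -3, -3, 3, -7, 2]) = -22

Propagation after the edit:
  n3: runs — x2 [-9, -3, -3, 3]->[-1, -5, 1, 8, -6]; result [-1, -5, 1, 8, -6, -7, 2].
  n7: runs — n3 [-9, -3, -3, 3, -7, 2]->[-1, -5, 1, 8, -6, -7, 2]; result [-7, 2, -1, -5, 1, 8, -6, -7, 2].
  n15: runs — n7 [-7, 2, -9, -3, -3, 3, -7, 2]->[-7, 2, -1, -5, 1, 8, -6, -7, 2]; result -13.

New value of n15: -13.
Computations that run: n3, n7, n15 — 3 in total.
Values that change: x2, n3, n7, n15.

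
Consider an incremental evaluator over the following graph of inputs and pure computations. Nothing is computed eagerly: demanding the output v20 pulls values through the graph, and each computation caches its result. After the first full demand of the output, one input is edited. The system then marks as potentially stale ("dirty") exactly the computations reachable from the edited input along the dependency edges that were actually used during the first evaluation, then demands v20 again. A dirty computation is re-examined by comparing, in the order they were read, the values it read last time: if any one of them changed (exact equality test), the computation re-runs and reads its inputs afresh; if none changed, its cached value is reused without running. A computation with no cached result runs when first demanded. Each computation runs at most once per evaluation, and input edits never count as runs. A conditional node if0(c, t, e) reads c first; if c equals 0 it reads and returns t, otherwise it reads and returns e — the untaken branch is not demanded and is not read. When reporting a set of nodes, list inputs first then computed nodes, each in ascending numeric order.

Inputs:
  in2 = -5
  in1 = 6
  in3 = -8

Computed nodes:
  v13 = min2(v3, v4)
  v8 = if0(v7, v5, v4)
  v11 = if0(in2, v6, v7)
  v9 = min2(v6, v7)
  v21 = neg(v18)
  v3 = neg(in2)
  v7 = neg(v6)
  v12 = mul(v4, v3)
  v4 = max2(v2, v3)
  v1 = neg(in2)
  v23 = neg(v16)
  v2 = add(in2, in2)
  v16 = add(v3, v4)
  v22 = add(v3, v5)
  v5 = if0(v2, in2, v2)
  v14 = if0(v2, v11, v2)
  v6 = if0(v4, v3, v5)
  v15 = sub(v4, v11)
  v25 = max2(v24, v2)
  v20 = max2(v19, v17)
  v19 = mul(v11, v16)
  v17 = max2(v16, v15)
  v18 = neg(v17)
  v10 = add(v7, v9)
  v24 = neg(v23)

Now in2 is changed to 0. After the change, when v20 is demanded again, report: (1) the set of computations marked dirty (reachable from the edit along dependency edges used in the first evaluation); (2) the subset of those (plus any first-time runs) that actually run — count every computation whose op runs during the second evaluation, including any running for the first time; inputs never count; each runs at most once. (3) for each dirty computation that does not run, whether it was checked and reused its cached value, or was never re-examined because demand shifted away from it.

Dirty set: v2, v3, v4, v5, v6, v7, v11, v15, v16, v17, v19, v20.
Run set: v2, v3, v4, v6, v11, v15, v16, v17, v19, v20 (10 run).
Left stale — demand moved off them: v5, v7.
The important point: the flipped condition redirects demand; v5, v7 are left stale, never re-checked.

Initial pass — values computed on the first demand:
  v2 = add(-5, -5) = -10
  v3 = neg(-5) = 5
  v4 = max2(-10, 5) = 5
  v5 = if0(v2=-10 -> else branch v2) = -10
  v6 = if0(v4=5 -> else branch v5) = -10
  v7 = neg(-10) = 10
  v11 = if0(in2=-5 -> else branch v7) = 10
  v15 = sub(5, 10) = -5
  v16 = add(5, 5) = 10
  v17 = max2(10, -5) = 10
  v19 = mul(10, 10) = 100
  v20 = max2(100, 10) = 100

Second demand — change propagation:
  v2: re-runs because in2 -5->0; in2 -5->0; new result 0.
  v3: re-runs because in2 -5->0; new result 0.
  v4: re-runs because v2 -10->0; v3 5->0; new result 0.
  v5: dirty yet unreached — the second evaluation never asks for it.
  v6: re-runs because v4 5->0; new result 0.
  v7: dirty yet unreached — the second evaluation never asks for it.
  v11: re-runs because in2 -5->0; new result 0.
  v15: re-runs because v4 5->0; v11 10->0; new result 0.
  v16: re-runs because v3 5->0; v4 5->0; new result 0.
  v17: re-runs because v16 10->0; v15 -5->0; new result 0.
  v19: re-runs because v11 10->0; v16 10->0; new result 0.
  v20: re-runs because v19 100->0; v17 10->0; new result 0.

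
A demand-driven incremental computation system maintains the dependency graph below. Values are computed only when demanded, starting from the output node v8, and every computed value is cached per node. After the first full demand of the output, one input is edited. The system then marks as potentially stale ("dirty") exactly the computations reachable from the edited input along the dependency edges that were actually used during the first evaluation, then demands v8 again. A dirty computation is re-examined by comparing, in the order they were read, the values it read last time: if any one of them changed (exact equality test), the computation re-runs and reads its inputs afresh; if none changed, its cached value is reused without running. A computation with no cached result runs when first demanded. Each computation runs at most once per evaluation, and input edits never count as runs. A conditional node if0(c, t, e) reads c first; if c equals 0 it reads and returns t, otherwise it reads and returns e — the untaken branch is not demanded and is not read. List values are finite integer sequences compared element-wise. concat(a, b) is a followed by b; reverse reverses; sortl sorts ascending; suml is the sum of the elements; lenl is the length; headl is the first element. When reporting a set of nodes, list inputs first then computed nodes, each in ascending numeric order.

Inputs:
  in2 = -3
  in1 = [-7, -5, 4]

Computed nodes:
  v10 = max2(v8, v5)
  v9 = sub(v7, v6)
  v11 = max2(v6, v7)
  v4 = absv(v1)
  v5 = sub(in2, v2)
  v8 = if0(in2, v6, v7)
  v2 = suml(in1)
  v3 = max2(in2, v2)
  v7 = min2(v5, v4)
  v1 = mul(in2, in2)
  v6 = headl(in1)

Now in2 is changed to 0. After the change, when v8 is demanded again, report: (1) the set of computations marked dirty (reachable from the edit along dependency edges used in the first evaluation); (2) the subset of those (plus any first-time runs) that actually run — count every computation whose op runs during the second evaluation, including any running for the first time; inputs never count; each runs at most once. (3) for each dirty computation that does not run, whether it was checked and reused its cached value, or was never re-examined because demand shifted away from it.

Marked dirty: v1, v4, v5, v7, v8.
Computations that run: v6, v8 — 2 in total.
Never re-examined (demand shifted away): v1, v4, v5, v7.
Key observation: a condition flipped, so demand moved to the other branch — v1, v4, v5, v7 are never re-examined.

First evaluation (everything demanded from the output):
  v1 = mul(-3, -3) = 9
  v2 = suml([-7, -5, 4]) = -8
  v4 = absv(9) = 9
  v5 = sub(-3, -8) = 5
  v7 = min2(5, 9) = 5
  v8 = if0(in2=-3 -> else branch v7) = 5

Propagation after the edit:
  v1: marked dirty but never re-examined — demand shifted away from it.
  v4: marked dirty but never re-examined — demand shifted away from it.
  v5: marked dirty but never re-examined — demand shifted away from it.
  v6: demanded for the first time — runs, produces -7.
  v7: marked dirty but never re-examined — demand shifted away from it.
  v8: runs — in2 -3->0; result -7.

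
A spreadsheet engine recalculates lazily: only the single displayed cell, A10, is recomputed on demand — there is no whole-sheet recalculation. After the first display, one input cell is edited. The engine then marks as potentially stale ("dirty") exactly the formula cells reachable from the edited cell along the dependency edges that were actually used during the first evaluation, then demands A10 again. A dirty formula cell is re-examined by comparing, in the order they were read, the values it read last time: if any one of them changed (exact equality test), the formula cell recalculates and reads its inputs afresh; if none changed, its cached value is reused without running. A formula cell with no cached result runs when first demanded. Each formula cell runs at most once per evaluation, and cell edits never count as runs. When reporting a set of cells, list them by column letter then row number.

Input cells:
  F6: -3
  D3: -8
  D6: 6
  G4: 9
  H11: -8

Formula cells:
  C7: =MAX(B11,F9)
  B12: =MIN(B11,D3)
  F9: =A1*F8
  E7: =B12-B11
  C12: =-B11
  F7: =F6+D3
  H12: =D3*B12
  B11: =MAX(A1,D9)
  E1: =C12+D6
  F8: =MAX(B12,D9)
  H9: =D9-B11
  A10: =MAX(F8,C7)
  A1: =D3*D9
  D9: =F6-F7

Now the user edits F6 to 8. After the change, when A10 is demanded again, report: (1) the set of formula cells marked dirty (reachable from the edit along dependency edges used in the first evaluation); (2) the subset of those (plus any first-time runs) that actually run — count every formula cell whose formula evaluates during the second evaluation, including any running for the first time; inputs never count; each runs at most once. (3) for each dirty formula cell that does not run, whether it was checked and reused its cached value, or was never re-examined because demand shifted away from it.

Marked dirty: A1, A10, B11, B12, C7, D9, F7, F8, F9.
Formula cells that run: D9, F7 — 2 in total.
Checked but reused from cache: A1, A10, B11, B12, C7, F8, F9.
Key observation: the change is absorbed at D9 — it re-runs but produces the same value, and the output's value is unchanged.

First evaluation (everything demanded from the output):
  F7 = -3 + -8 = -11
  D9 = -3 - -11 = 8
  A1 = -8 * 8 = -64
  B11 = MAX(-64, 8) = 8
  B12 = MIN(8, -8) = -8
  F8 = MAX(-8, 8) = 8
  F9 = -64 * 8 = -512
  C7 = MAX(8, -512) = 8
  A10 = MAX(8, 8) = 8

Propagation after the edit:
  F7: runs — F6 -3->8; result 0.
  D9: runs — F6 -3->8; F7 -11->0; result 8 (same value as before).
  A1: checked — values it read are unchanged (D3 unchanged, D9 unchanged); reused cached -64 without running.
  B11: checked — values it read are unchanged (A1 unchanged, D9 unchanged); reused cached 8 without running.
  B12: checked — values it read are unchanged (B11 unchanged, D3 unchanged); reused cached -8 without running.
  F8: checked — values it read are unchanged (B12 unchanged, D9 unchanged); reused cached 8 without running.
  F9: checked — values it read are unchanged (A1 unchanged, F8 unchanged); reused cached -512 without running.
  C7: checked — values it read are unchanged (B11 unchanged, F9 unchanged); reused cached 8 without running.
  A10: checked — values it read are unchanged (F8 unchanged, C7 unchanged); reused cached 8 without running.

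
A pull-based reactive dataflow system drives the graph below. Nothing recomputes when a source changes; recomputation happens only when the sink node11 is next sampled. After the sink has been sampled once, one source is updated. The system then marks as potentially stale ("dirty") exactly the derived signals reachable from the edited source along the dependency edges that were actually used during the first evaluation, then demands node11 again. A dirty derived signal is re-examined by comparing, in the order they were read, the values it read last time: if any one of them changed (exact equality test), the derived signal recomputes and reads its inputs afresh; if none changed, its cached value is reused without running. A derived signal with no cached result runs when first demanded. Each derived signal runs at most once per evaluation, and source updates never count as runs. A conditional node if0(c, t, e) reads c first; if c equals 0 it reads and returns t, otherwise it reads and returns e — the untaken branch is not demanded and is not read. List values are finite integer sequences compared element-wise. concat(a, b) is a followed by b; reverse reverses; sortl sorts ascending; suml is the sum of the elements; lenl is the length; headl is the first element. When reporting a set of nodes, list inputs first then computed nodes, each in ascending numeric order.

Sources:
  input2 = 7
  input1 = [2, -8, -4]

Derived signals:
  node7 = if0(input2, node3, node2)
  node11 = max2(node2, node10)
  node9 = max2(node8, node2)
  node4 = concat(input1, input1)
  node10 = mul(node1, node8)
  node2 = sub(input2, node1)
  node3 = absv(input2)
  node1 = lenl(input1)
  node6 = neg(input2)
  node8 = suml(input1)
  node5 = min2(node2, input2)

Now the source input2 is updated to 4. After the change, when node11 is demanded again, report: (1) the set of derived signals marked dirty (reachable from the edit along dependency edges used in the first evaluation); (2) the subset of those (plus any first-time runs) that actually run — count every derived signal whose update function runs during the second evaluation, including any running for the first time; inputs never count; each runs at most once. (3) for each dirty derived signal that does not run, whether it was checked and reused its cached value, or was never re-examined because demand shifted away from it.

Marked dirty: node2, node11.
Derived signals that run: node2, node11 — 2 in total.
Every dirty derived signal ran.

First evaluation (everything demanded from the output):
  node1 = lenl([2, -8, -4]) = 3
  node2 = sub(7, 3) = 4
  node8 = suml([2, -8, -4]) = -10
  node10 = mul(3, -10) = -30
  node11 = max2(4, -30) = 4

Propagation after the edit:
  node2: runs — input2 7->4; result 1.
  node11: runs — node2 4->1; result 1.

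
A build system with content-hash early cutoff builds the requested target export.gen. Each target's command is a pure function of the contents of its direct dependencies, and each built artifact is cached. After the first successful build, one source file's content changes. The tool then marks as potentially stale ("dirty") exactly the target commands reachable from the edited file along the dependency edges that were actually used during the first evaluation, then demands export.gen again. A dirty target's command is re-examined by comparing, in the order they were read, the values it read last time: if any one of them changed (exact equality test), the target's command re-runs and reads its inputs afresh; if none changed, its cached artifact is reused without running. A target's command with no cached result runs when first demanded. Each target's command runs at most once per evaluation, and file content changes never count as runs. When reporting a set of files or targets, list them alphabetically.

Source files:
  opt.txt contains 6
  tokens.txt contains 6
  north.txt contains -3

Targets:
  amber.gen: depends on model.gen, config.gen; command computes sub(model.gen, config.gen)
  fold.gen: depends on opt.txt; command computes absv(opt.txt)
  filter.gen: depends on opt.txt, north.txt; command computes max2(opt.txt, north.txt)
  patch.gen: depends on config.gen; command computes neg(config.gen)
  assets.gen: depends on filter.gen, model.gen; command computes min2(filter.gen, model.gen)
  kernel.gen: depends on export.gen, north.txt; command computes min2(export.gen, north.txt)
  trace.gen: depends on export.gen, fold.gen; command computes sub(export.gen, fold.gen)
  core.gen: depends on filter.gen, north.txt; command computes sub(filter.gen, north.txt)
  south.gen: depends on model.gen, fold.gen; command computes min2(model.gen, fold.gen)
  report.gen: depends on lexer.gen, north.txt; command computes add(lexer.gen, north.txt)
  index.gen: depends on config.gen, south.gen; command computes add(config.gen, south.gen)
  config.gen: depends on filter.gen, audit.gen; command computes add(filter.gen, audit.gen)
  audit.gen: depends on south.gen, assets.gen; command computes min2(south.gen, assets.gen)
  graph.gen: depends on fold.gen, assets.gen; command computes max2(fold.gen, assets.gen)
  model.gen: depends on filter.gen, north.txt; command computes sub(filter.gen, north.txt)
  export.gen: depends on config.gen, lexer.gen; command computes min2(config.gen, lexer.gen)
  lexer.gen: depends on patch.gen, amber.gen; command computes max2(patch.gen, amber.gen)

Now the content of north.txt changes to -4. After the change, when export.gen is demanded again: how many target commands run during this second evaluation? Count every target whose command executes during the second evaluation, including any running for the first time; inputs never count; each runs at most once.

Target commands that run: amber.gen, assets.gen, export.gen, filter.gen, lexer.gen, model.gen, south.gen — 7 in total.
Key observation: the cutoff stops propagation at audit.gen — its inputs' values are unchanged, so it reuses its cache.

First evaluation (everything demanded from the output):
  filter.gen = max2(6, -3) = 6
  fold.gen = absv(6) = 6
  model.gen = sub(6, -3) = 9
  assets.gen = min2(6, 9) = 6
  south.gen = min2(9, 6) = 6
  audit.gen = min2(6, 6) = 6
  config.gen = add(6, 6) = 12
  amber.gen = sub(9, 12) = -3
  patch.gen = neg(12) = -12
  lexer.gen = max2(-12, -3) = -3
  export.gen = min2(12, -3) = -3

Propagation after the edit:
  filter.gen: runs — north.txt -3->-4; result 6 (same value as before).
  model.gen: runs — north.txt -3->-4; result 10.
  assets.gen: runs — model.gen 9->10; result 6 (same value as before).
  south.gen: runs — model.gen 9->10; result 6 (same value as before).
  audit.gen: checked — values it read are unchanged (south.gen unchanged, assets.gen unchanged); reused cached 6 without running.
  config.gen: checked — values it read are unchanged (filter.gen unchanged, audit.gen unchanged); reused cached 12 without running.
  amber.gen: runs — model.gen 9->10; result -2.
  patch.gen: checked — values it read are unchanged (config.gen unchanged); reused cached -12 without running.
  lexer.gen: runs — amber.gen -3->-2; result -2.
  export.gen: runs — lexer.gen -3->-2; result -2.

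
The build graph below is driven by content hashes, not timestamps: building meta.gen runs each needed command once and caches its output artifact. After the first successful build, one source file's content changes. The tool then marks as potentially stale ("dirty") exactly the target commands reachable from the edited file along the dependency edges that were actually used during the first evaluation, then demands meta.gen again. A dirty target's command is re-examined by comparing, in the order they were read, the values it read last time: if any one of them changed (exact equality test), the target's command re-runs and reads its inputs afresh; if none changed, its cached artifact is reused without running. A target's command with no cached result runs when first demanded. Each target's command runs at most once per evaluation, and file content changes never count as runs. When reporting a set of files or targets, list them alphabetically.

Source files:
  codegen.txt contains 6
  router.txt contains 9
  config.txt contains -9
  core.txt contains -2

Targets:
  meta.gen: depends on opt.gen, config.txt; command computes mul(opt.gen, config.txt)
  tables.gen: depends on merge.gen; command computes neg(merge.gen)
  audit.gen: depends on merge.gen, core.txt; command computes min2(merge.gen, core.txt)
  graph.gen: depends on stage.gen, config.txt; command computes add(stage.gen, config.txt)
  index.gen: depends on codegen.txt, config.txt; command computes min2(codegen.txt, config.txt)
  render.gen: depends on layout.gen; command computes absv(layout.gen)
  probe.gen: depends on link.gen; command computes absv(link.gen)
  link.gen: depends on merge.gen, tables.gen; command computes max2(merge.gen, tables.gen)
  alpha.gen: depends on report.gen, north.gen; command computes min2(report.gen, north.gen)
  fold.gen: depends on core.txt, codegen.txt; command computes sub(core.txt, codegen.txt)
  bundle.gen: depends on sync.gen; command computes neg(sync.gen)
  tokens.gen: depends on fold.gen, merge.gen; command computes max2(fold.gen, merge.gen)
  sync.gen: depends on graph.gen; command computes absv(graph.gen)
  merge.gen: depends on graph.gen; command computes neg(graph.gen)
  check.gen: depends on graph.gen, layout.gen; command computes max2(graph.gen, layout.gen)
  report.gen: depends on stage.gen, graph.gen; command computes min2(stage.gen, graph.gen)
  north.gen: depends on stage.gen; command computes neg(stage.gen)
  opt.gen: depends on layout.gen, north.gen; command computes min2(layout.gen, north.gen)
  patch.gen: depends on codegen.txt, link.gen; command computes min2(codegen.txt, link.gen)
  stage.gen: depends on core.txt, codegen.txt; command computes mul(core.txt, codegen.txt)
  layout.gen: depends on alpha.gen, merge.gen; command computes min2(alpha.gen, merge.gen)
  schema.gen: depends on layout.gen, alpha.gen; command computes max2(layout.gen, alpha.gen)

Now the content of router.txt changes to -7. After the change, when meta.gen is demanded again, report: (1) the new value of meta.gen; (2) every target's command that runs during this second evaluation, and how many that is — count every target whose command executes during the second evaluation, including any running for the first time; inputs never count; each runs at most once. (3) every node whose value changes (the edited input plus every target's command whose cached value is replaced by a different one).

Initial pass — values computed on the first demand:
  stage.gen = mul(-2, 6) = -12
  graph.gen = add(-12, -9) = -21
  merge.gen = neg(-21) = 21
  north.gen = neg(-12) = 12
  report.gen = min2(-12, -21) = -21
  alpha.gen = min2(-21, 12) = -21
  layout.gen = min2(-21, 21) = -21
  opt.gen = min2(-21, 12) = -21
  meta.gen = mul(-21, -9) = 189

Second demand — change propagation:
  no demanded computation ever read router.txt, so the edit dirties nothing and nothing runs.

The important point: nothing the output needs ever reads router.txt, so the edit is invisible to it.

meta.gen now evaluates to 189.
Run set: none (0 run).
Changed values: router.txt.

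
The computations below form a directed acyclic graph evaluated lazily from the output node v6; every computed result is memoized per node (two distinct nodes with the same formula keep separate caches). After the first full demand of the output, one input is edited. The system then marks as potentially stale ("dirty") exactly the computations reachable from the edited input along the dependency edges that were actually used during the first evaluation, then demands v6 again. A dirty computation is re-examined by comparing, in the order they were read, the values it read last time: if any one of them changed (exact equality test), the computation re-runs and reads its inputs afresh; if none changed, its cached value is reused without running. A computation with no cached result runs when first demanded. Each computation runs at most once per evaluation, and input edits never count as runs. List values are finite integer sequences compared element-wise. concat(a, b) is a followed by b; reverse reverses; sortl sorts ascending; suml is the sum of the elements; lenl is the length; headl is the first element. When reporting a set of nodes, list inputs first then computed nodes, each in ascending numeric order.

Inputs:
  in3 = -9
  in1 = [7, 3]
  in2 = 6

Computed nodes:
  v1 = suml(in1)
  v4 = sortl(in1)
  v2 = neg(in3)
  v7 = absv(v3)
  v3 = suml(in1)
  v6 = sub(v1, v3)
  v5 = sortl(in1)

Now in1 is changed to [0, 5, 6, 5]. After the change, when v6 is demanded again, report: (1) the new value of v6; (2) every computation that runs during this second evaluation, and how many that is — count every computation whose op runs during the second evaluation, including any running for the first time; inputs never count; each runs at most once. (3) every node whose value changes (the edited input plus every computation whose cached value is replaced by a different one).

First demand of the output computes:
  v1 = suml([7, 3]) = 10
  v3 = suml([7, 3]) = 10
  v6 = sub(10, 10) = 0

After the edit, cleaning proceeds:
  v1: a read changed (in1 [7, 3]->[0, 5, 6, 5]) — executes, giving 16.
  v3: a read changed (in1 [7, 3]->[0, 5, 6, 5]) — executes, giving 16.
  v6: a read changed (v1 10->16; v3 10->16) — executes, giving 0 — identical to its old value.

Demanding v6 again yields 0.
3 computations run: v1, v3, v6.
The nodes whose values change: in1, v1, v3.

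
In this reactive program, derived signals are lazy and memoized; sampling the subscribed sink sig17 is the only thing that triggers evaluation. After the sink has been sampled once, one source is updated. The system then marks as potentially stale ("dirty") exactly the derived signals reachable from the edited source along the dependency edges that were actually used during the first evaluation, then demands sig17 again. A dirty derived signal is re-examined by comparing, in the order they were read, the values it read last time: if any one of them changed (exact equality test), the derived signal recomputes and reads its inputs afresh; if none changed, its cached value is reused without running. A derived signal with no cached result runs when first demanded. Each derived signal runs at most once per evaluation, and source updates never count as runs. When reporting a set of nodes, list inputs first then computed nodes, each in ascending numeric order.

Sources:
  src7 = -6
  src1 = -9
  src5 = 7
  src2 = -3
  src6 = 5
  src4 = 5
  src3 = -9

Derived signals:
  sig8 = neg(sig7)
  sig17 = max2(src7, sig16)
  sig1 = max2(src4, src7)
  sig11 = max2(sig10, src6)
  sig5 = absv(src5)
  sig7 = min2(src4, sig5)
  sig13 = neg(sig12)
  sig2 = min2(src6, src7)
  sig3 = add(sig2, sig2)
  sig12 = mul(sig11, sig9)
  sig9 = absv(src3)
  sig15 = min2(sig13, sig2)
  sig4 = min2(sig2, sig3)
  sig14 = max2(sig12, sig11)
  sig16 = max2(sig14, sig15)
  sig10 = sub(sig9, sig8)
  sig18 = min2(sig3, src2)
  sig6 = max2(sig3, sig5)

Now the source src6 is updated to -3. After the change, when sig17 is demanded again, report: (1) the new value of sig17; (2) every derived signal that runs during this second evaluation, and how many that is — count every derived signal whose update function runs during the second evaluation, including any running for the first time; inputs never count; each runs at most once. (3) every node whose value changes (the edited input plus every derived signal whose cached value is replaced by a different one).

Demanding sig17 again yields 126.
2 derived signals run: sig2, sig11.
The nodes whose values change: src6.
Note where the cutoff bites: sig12 is checked, finds nothing changed, and keeps its cache.

First demand of the output computes:
  sig2 = min2(5, -6) = -6
  sig5 = absv(7) = 7
  sig7 = min2(5, 7) = 5
  sig8 = neg(5) = -5
  sig9 = absv(-9) = 9
  sig10 = sub(9, -5) = 14
  sig11 = max2(14, 5) = 14
  sig12 = mul(14, 9) = 126
  sig13 = neg(126) = -126
  sig14 = max2(126, 14) = 126
  sig15 = min2(-126, -6) = -126
  sig16 = max2(126, -126) = 126
  sig17 = max2(-6, 126) = 126

After the edit, cleaning proceeds:
  sig2: a read changed (src6 5->-3) — executes, giving -6 — identical to its old value.
  sig11: a read changed (src6 5->-3) — executes, giving 14 — identical to its old value.
  sig12: dirty, but its reads are unchanged (sig11 unchanged, sig9 unchanged); cached 126 stands.
  sig13: dirty, but its reads are unchanged (sig12 unchanged); cached -126 stands.
  sig14: dirty, but its reads are unchanged (sig12 unchanged, sig11 unchanged); cached 126 stands.
  sig15: dirty, but its reads are unchanged (sig13 unchanged, sig2 unchanged); cached -126 stands.
  sig16: dirty, but its reads are unchanged (sig14 unchanged, sig15 unchanged); cached 126 stands.
  sig17: dirty, but its reads are unchanged (src7 unchanged, sig16 unchanged); cached 126 stands.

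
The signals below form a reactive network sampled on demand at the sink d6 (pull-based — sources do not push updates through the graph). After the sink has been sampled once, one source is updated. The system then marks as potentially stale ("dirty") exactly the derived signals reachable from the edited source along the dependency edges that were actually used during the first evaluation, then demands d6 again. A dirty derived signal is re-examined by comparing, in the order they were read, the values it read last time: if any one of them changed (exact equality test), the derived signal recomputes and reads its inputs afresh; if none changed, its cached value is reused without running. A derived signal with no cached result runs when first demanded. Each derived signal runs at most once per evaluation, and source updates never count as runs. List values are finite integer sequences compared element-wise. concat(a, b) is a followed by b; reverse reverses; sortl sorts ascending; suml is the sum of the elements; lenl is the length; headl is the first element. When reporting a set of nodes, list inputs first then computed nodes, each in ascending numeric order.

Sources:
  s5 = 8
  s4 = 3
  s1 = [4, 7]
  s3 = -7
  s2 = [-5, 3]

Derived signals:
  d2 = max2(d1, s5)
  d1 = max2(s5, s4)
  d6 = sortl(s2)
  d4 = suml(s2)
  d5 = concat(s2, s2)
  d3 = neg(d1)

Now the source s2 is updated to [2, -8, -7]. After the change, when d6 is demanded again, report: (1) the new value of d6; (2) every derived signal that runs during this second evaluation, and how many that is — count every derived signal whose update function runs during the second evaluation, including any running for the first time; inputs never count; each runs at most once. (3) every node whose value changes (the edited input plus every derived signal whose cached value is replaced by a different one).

d6 now evaluates to [-8, -7, 2].
Run set: d6 (1 run).
Changed values: s2, d6.

Initial pass — values computed on the first demand:
  d6 = sortl([-5, 3]) = [-5, 3]

Second demand — change propagation:
  d6: re-runs because s2 [-5, 3]->[2, -8, -7]; new result [-8, -7, 2].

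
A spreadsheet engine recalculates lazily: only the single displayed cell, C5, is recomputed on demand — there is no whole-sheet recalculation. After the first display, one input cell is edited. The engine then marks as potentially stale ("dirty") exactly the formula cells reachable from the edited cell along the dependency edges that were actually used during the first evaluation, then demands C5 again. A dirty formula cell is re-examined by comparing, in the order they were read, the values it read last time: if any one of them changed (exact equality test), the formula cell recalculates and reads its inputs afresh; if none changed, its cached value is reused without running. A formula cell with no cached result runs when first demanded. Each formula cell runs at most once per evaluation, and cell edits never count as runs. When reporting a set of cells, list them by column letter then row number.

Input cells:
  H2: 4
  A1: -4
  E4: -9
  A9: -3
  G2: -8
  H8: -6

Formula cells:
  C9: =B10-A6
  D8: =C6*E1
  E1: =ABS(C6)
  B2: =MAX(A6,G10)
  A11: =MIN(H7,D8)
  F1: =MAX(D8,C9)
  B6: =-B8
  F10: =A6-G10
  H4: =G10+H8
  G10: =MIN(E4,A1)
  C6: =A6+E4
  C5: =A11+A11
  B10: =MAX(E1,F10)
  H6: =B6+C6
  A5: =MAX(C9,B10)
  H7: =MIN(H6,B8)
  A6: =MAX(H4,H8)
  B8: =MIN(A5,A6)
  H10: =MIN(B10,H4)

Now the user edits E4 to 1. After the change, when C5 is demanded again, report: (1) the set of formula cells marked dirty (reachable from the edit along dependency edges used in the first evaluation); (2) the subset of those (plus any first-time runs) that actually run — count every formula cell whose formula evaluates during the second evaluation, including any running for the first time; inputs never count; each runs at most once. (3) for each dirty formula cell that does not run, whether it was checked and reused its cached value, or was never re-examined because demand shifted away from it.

First evaluation (everything demanded from the output):
  G10 = MIN(-9, -4) = -9
  H4 = -9 + -6 = -15
  A6 = MAX(-15, -6) = -6
  C6 = -6 + -9 = -15
  E1 = ABS(-15) = 15
  D8 = -15 * 15 = -225
  F10 = -6 - -9 = 3
  B10 = MAX(15, 3) = 15
  C9 = 15 - -6 = 21
  A5 = MAX(21, 15) = 21
  B8 = MIN(21, -6) = -6
  B6 = -(-6) = 6
  H6 = 6 + -15 = -9
  H7 = MIN(-9, -6) = -9
  A11 = MIN(-9, -225) = -225
  C5 = -225 + -225 = -450

Propagation after the edit:
  G10: runs — E4 -9->1; result -4.
  H4: runs — G10 -9->-4; result -10.
  A6: runs — H4 -15->-10; result -6 (same value as before).
  C6: runs — E4 -9->1; result -5.
  E1: runs — C6 -15->-5; result 5.
  D8: runs — C6 -15->-5; E1 15->5; result -25.
  F10: runs — G10 -9->-4; result -2.
  B10: runs — E1 15->5; F10 3->-2; result 5.
  C9: runs — B10 15->5; result 11.
  A5: runs — C9 21->11; B10 15->5; result 11.
  B8: runs — A5 21->11; result -6 (same value as before).
  B6: checked — values it read are unchanged (B8 unchanged); reused cached 6 without running.
  H6: runs — C6 -15->-5; result 1.
  H7: runs — H6 -9->1; result -6.
  A11: runs — H7 -9->-6; D8 -225->-25; result -25.
  C5: runs — A11 -225->-25; A11 -225->-25; result -50.

Key observation: the cutoff stops propagation at B6 — its inputs' values are unchanged, so it reuses its cache.

Marked dirty: A5, A6, A11, B6, B8, B10, C5, C6, C9, D8, E1, F10, G10, H4, H6, H7.
Formula cells that run: A5, A6, A11, B8, B10, C5, C6, C9, D8, E1, F10, G10, H4, H6, H7 — 15 in total.
Checked but reused from cache: B6.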